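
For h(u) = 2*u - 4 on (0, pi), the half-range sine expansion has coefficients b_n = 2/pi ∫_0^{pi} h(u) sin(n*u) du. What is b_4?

-1

b_4 = 2/pi ∫_0^{pi} (2*u - 4) sin(4*u) du.
Integrating by parts (boundary term plus one more integral), an antiderivative of (2*u - 4) sin(4*u) is -u*cos(4*u)/2 + sin(4*u)/8 + cos(4*u); evaluating from 0 to pi: ∫_{0}^{pi} (2*u - 4) sin(4*u) du = (1 - pi/2) - (1) = -pi/2.
Hence b_4 = (2/pi)·(-pi/2) = -1.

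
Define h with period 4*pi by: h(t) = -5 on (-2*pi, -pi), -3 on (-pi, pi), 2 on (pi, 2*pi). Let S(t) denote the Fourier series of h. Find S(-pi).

At t = -pi the one-sided limits are h(-pi^-) = -5 and h(-pi^+) = -3.
By Dirichlet's theorem the series converges to their average, [(-5) + (-3)]/2 = -4.

-4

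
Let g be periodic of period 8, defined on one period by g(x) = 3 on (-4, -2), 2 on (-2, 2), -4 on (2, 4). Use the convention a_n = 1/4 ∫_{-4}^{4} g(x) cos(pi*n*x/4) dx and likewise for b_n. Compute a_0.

3/2

a_0 = 1/4 ∫_{-4}^{4} g(x) dx = 1/4 · (6) = 3/2.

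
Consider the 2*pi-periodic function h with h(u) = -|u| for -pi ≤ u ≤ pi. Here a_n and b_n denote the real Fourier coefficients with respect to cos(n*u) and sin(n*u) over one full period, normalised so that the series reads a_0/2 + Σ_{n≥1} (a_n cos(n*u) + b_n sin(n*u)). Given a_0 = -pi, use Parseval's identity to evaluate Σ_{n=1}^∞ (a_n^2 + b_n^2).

pi**2/6

Parseval: a_0^2/2 + Σ_{n≥1} (a_n^2+b_n^2) = 1/pi ∫_{-pi}^{pi} h(u)^2 du = 2*pi**2/3.
Subtract a_0^2/2 = pi**2/2: Σ (a_n^2+b_n^2) = pi**2/6.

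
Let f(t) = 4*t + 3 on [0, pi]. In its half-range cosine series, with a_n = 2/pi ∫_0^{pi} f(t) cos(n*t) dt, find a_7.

-16/(49*pi)

a_7 = 2/pi ∫_0^{pi} (4*t + 3) cos(7*t) dt.
Integrating by parts (boundary term plus one more integral), an antiderivative of (4*t + 3) cos(7*t) is 4*t*sin(7*t)/7 + 3*sin(7*t)/7 + 4*cos(7*t)/49; evaluating from 0 to pi: ∫_{0}^{pi} (4*t + 3) cos(7*t) dt = (-4/49) - (4/49) = -8/49.
Hence a_7 = (2/pi)·(-8/49) = -16/(49*pi).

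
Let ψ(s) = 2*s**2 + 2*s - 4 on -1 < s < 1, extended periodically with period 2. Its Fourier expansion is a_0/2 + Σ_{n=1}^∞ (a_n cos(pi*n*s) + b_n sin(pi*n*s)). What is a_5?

-8/(25*pi**2)

a_5 = ∫_{-1}^{1} ψ(s) cos(5*pi*s) ds.
Integrating by parts twice (tabular method), an antiderivative of (2*s**2 + 2*s - 4) cos(5*pi*s) is 2*s**2*sin(5*pi*s)/(5*pi) + 2*s*sin(5*pi*s)/(5*pi) + 4*s*cos(5*pi*s)/(25*pi**2) - 4*sin(5*pi*s)/(5*pi) - 4*sin(5*pi*s)/(125*pi**3) + 2*cos(5*pi*s)/(25*pi**2); evaluating from -1 to 1: ∫_{-1}^{1} (2*s**2 + 2*s - 4) cos(5*pi*s) ds = (-6/(25*pi**2)) - (2/(25*pi**2)) = -8/(25*pi**2).
Hence a_5 = -8/(25*pi**2).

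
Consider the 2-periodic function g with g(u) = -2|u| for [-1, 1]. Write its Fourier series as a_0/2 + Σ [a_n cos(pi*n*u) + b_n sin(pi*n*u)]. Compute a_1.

8/pi**2

a_1 = ∫_{-1}^{1} g(u) cos(pi*u) du.
g is even and cos(pi*u) is even, so the integrand is even and a_1 = 2 ∫_0^{1} g(u) cos(pi*u) du.
Integrating by parts (boundary term plus one more integral), an antiderivative of (-2*u) cos(pi*u) is -2*u*sin(pi*u)/pi - 2*cos(pi*u)/pi**2; evaluating from 0 to 1: ∫_{0}^{1} (-2*u) cos(pi*u) du = (2/pi**2) - (-2/pi**2) = 4/pi**2.
Hence a_1 = 2·(4/pi**2) = 8/pi**2.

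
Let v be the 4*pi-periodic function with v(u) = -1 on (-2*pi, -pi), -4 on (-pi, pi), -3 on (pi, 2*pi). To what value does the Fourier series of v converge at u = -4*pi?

-4

u = -4*pi differs from u = 0 by -1 full period(s), and the series is 4*pi-periodic.
v is continuous at u = 0 with value -4, so the series converges to -4 there.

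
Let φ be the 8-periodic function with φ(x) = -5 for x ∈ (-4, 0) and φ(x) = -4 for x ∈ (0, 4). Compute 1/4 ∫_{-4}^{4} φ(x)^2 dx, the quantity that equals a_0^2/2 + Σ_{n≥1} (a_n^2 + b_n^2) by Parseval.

1/4 ∫_{-4}^{4} φ(x)^2 dx = 1/4 · (164) = 41.

41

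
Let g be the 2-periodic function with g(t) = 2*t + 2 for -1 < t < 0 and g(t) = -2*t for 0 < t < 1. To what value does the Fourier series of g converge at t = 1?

-1

At t = 1 the one-sided limits are g(1^-) = -2 and g(1^+) = 0.
By Dirichlet's theorem the series converges to their average, [(-2) + (0)]/2 = -1.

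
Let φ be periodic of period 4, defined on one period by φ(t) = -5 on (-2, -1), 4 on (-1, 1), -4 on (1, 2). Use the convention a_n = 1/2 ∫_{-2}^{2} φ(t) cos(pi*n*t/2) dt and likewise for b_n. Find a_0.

-1/2

a_0 = 1/2 ∫_{-2}^{2} φ(t) dt = 1/2 · (-1) = -1/2.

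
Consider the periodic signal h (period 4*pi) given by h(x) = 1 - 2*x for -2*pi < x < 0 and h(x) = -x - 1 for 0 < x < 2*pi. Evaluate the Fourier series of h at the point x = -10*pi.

pi

x = -10*pi differs from x = -2*pi by -2 full period(s), and the series is 4*pi-periodic.
At x = -2*pi the one-sided limits are h(-2*pi^-) = -2*pi - 1 and h(-2*pi^+) = 1 + 4*pi.
By Dirichlet's theorem the series converges to their average, [(-2*pi - 1) + (1 + 4*pi)]/2 = pi.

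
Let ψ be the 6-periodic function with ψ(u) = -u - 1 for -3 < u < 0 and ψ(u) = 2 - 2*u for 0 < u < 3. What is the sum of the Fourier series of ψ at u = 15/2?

u = 15/2 differs from u = 3/2 by 1 full period(s), and the series is 6-periodic.
ψ is continuous at u = 3/2 with value -1, so the series converges to -1 there.

-1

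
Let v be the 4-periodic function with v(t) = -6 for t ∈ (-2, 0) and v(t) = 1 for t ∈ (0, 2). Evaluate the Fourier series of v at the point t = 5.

1

t = 5 differs from t = 1 by 1 full period(s), and the series is 4-periodic.
v is continuous at t = 1 with value 1, so the series converges to 1 there.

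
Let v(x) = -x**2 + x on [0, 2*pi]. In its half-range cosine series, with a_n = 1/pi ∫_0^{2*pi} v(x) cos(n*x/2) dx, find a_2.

a_2 = 1/pi ∫_0^{2*pi} (-x**2 + x) cos(x) dx.
Integrating by parts twice (tabular method), an antiderivative of (-x**2 + x) cos(x) is -x**2*sin(x) + x*sin(x) - 2*x*cos(x) + 2*sin(x) + cos(x); evaluating from 0 to 2*pi: ∫_{0}^{2*pi} (-x**2 + x) cos(x) dx = (1 - 4*pi) - (1) = -4*pi.
Hence a_2 = (1/pi)·(-4*pi) = -4.

-4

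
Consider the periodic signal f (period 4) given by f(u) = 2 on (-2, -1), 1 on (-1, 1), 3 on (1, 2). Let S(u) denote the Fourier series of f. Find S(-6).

u = -6 differs from u = 2 by -2 full period(s), and the series is 4-periodic.
At u = 2 the one-sided limits are f(2^-) = 3 and f(2^+) = 2.
By Dirichlet's theorem the series converges to their average, [(3) + (2)]/2 = 5/2.

5/2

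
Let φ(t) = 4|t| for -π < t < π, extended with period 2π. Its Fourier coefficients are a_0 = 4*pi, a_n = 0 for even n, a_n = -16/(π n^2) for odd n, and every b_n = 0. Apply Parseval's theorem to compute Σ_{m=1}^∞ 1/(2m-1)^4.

pi**4/96

Parseval: a_0^2/2 + Σ a_n^2 = (1/π) ∫_{-π}^{π} φ(t)^2 dt = 32*pi**2/3.
Subtract a_0^2/2 = 8*pi**2: Σ a_n^2 = 8*pi**2/3.
Only odd n contribute, with a_n^2 = 256/(π^2 n^4), so Σ_{m≥1} 1/(2m-1)^4 = π^2·(8*pi**2/3)/256 = pi**4/96.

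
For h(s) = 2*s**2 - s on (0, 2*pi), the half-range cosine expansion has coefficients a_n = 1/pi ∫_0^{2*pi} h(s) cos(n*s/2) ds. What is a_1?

-32 + 8/pi

a_1 = 1/pi ∫_0^{2*pi} (2*s**2 - s) cos(s/2) ds.
Integrating by parts twice (tabular method), an antiderivative of (2*s**2 - s) cos(s/2) is 4*s**2*sin(s/2) - 2*s*sin(s/2) + 16*s*cos(s/2) - 32*sin(s/2) - 4*cos(s/2); evaluating from 0 to 2*pi: ∫_{0}^{2*pi} (2*s**2 - s) cos(s/2) ds = (4 - 32*pi) - (-4) = 8 - 32*pi.
Hence a_1 = (1/pi)·(8 - 32*pi) = -32 + 8/pi.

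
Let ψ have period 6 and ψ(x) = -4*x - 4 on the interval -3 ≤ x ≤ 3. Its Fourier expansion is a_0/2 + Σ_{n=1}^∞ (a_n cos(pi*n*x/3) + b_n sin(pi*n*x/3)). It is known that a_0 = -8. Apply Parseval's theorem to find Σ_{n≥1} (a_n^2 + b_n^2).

Parseval: a_0^2/2 + Σ_{n≥1} (a_n^2+b_n^2) = 1/3 ∫_{-3}^{3} ψ(x)^2 dx = 128.
Subtract a_0^2/2 = 32: Σ (a_n^2+b_n^2) = 96.

96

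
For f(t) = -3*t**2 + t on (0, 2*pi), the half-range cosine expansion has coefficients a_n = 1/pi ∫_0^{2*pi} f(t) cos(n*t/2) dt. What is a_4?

a_4 = 1/pi ∫_0^{2*pi} (-3*t**2 + t) cos(2*t) dt.
Integrating by parts twice (tabular method), an antiderivative of (-3*t**2 + t) cos(2*t) is -3*t**2*sin(2*t)/2 + t*sin(2*t)/2 - 3*t*cos(2*t)/2 + 3*sin(2*t)/4 + cos(2*t)/4; evaluating from 0 to 2*pi: ∫_{0}^{2*pi} (-3*t**2 + t) cos(2*t) dt = (1/4 - 3*pi) - (1/4) = -3*pi.
Hence a_4 = (1/pi)·(-3*pi) = -3.

-3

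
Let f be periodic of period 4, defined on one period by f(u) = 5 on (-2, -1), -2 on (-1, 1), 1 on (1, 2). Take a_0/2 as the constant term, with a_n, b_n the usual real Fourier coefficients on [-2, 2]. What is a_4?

0

a_4 = 1/2 ∫_{-2}^{2} f(u) cos(2*pi*u) du.
Split the integral at the breakpoints.
Directly, an antiderivative of (5) cos(2*pi*u) is 5*sin(2*pi*u)/(2*pi); evaluating from -2 to -1: ∫_{-2}^{-1} (5) cos(2*pi*u) du = (0) - (0) = 0.
Directly, an antiderivative of (-2) cos(2*pi*u) is -sin(2*pi*u)/pi; evaluating from -1 to 1: ∫_{-1}^{1} (-2) cos(2*pi*u) du = (0) - (0) = 0.
Directly, an antiderivative of (1) cos(2*pi*u) is sin(2*pi*u)/(2*pi); evaluating from 1 to 2: ∫_{1}^{2} (1) cos(2*pi*u) du = (0) - (0) = 0.
Summing the pieces and multiplying by (1/2) gives a_4 = 0.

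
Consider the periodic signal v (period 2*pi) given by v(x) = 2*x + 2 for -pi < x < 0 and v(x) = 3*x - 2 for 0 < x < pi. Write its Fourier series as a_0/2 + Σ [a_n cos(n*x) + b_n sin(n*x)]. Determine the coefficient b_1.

5 - 8/pi

b_1 = 1/pi ∫_{-pi}^{pi} v(x) sin(x) dx.
Split the integral at the breakpoints.
Integrating by parts (boundary term plus one more integral), an antiderivative of (2*x + 2) sin(x) is -2*x*cos(x) + 2*sin(x) - 2*cos(x); evaluating from -pi to 0: ∫_{-pi}^{0} (2*x + 2) sin(x) dx = (-2) - (2 - 2*pi) = -4 + 2*pi.
Integrating by parts (boundary term plus one more integral), an antiderivative of (3*x - 2) sin(x) is -3*x*cos(x) + 3*sin(x) + 2*cos(x); evaluating from 0 to pi: ∫_{0}^{pi} (3*x - 2) sin(x) dx = (-2 + 3*pi) - (2) = -4 + 3*pi.
Summing the pieces and multiplying by (1/pi) gives b_1 = 5 - 8/pi.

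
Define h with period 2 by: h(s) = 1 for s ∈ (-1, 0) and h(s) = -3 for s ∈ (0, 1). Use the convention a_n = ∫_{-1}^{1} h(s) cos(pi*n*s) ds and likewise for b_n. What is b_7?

b_7 = ∫_{-1}^{1} h(s) sin(7*pi*s) ds.
Split the integral at the breakpoints.
Directly, an antiderivative of (1) sin(7*pi*s) is -cos(7*pi*s)/(7*pi); evaluating from -1 to 0: ∫_{-1}^{0} (1) sin(7*pi*s) ds = (-1/(7*pi)) - (1/(7*pi)) = -2/(7*pi).
Directly, an antiderivative of (-3) sin(7*pi*s) is 3*cos(7*pi*s)/(7*pi); evaluating from 0 to 1: ∫_{0}^{1} (-3) sin(7*pi*s) ds = (-3/(7*pi)) - (3/(7*pi)) = -6/(7*pi).
Summing the pieces gives b_7 = -8/(7*pi).

-8/(7*pi)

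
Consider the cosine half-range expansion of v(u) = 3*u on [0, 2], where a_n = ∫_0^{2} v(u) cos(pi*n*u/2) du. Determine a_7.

a_7 = ∫_0^{2} (3*u) cos(7*pi*u/2) du.
Integrating by parts (boundary term plus one more integral), an antiderivative of (3*u) cos(7*pi*u/2) is 6*u*sin(7*pi*u/2)/(7*pi) + 12*cos(7*pi*u/2)/(49*pi**2); evaluating from 0 to 2: ∫_{0}^{2} (3*u) cos(7*pi*u/2) du = (-12/(49*pi**2)) - (12/(49*pi**2)) = -24/(49*pi**2).
Hence a_7 = -24/(49*pi**2).

-24/(49*pi**2)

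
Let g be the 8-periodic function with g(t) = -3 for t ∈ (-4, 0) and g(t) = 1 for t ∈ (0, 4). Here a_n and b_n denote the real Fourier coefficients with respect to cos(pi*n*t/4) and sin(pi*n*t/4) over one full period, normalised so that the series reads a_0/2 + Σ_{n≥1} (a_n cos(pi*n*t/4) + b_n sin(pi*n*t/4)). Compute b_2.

b_2 = 1/4 ∫_{-4}^{4} g(t) sin(pi*t/2) dt.
Split the integral at the breakpoints.
Directly, an antiderivative of (-3) sin(pi*t/2) is 6*cos(pi*t/2)/pi; evaluating from -4 to 0: ∫_{-4}^{0} (-3) sin(pi*t/2) dt = (6/pi) - (6/pi) = 0.
Directly, an antiderivative of (1) sin(pi*t/2) is -2*cos(pi*t/2)/pi; evaluating from 0 to 4: ∫_{0}^{4} (1) sin(pi*t/2) dt = (-2/pi) - (-2/pi) = 0.
Summing the pieces and multiplying by (1/4) gives b_2 = 0.

0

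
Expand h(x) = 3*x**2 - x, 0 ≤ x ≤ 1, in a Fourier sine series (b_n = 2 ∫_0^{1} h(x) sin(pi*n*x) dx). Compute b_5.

b_5 = 2 ∫_0^{1} (3*x**2 - x) sin(5*pi*x) dx.
Integrating by parts twice (tabular method), an antiderivative of (3*x**2 - x) sin(5*pi*x) is -3*x**2*cos(5*pi*x)/(5*pi) + 6*x*sin(5*pi*x)/(25*pi**2) + x*cos(5*pi*x)/(5*pi) - sin(5*pi*x)/(25*pi**2) + 6*cos(5*pi*x)/(125*pi**3); evaluating from 0 to 1: ∫_{0}^{1} (3*x**2 - x) sin(5*pi*x) dx = (2*(-3 + 25*pi**2)/(125*pi**3)) - (6/(125*pi**3)) = 2*(-6 + 25*pi**2)/(125*pi**3).
Hence b_5 = 2·(2*(-6 + 25*pi**2)/(125*pi**3)) = 4*(-6 + 25*pi**2)/(125*pi**3).

4*(-6 + 25*pi**2)/(125*pi**3)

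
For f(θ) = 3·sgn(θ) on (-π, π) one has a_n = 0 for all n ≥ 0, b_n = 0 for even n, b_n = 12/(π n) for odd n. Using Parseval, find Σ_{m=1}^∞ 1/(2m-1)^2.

pi**2/8

Parseval: Σ b_n^2 = (1/π) ∫_{-π}^{π} f(θ)^2 dθ = 18.
Only odd n contribute, with b_n^2 = 144/(π^2 n^2), so Σ_{m≥1} 1/(2m-1)^2 = π^2·(18)/144 = pi**2/8.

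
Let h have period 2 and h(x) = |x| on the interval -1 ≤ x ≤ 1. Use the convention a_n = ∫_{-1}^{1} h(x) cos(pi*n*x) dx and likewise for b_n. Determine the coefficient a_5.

-4/(25*pi**2)

a_5 = ∫_{-1}^{1} h(x) cos(5*pi*x) dx.
h is even and cos(5*pi*x) is even, so the integrand is even and a_5 = 2 ∫_0^{1} h(x) cos(5*pi*x) dx.
Integrating by parts (boundary term plus one more integral), an antiderivative of (x) cos(5*pi*x) is x*sin(5*pi*x)/(5*pi) + cos(5*pi*x)/(25*pi**2); evaluating from 0 to 1: ∫_{0}^{1} (x) cos(5*pi*x) dx = (-1/(25*pi**2)) - (1/(25*pi**2)) = -2/(25*pi**2).
Hence a_5 = 2·(-2/(25*pi**2)) = -4/(25*pi**2).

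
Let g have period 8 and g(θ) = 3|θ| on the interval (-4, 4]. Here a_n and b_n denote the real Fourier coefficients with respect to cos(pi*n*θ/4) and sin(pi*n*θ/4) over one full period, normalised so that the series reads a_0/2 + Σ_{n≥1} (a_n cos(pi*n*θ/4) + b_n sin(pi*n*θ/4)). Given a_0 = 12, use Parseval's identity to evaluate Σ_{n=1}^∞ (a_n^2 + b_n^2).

24

Parseval: a_0^2/2 + Σ_{n≥1} (a_n^2+b_n^2) = 1/4 ∫_{-4}^{4} g(θ)^2 dθ = 96.
Subtract a_0^2/2 = 72: Σ (a_n^2+b_n^2) = 24.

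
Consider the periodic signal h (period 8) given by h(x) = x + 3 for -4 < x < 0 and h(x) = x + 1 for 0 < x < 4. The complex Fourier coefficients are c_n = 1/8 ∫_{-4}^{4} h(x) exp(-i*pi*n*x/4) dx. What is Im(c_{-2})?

Since h is real-valued, Im(c_{-2}) = -1/8 ∫_{-4}^{4} h(x) sin(-pi*x/2) dx = b_{2}/2.
Split the integral at the breakpoints.
Integrating by parts (boundary term plus one more integral), an antiderivative of (x + 3) sin(-pi*x/2) is 2*x*cos(pi*x/2)/pi - 4*sin(pi*x/2)/pi**2 + 6*cos(pi*x/2)/pi; evaluating from -4 to 0: ∫_{-4}^{0} (x + 3) sin(-pi*x/2) dx = (6/pi) - (-2/pi) = 8/pi.
Integrating by parts (boundary term plus one more integral), an antiderivative of (x + 1) sin(-pi*x/2) is 2*x*cos(pi*x/2)/pi - 4*sin(pi*x/2)/pi**2 + 2*cos(pi*x/2)/pi; evaluating from 0 to 4: ∫_{0}^{4} (x + 1) sin(-pi*x/2) dx = (10/pi) - (2/pi) = 8/pi.
So ∫_{-4}^{4} h(x) sin(-pi*x/2) dx = 16/pi.
Hence Im(c_{-2}) = (-1/8)·(16/pi) = -2/pi.

-2/pi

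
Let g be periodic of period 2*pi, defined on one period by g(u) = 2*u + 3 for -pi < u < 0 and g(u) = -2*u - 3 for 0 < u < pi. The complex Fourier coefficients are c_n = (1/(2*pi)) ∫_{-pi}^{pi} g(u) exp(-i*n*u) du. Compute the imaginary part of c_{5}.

6/(5*pi)

Since g is real-valued, Im(c_{5}) = -(1/(2*pi)) ∫_{-pi}^{pi} g(u) sin(5*u) du = -b_{5}/2.
Split the integral at the breakpoints.
Integrating by parts (boundary term plus one more integral), an antiderivative of (2*u + 3) sin(5*u) is -2*u*cos(5*u)/5 + 2*sin(5*u)/25 - 3*cos(5*u)/5; evaluating from -pi to 0: ∫_{-pi}^{0} (2*u + 3) sin(5*u) du = (-3/5) - (3/5 - 2*pi/5) = -6/5 + 2*pi/5.
Integrating by parts (boundary term plus one more integral), an antiderivative of (-2*u - 3) sin(5*u) is 2*u*cos(5*u)/5 - 2*sin(5*u)/25 + 3*cos(5*u)/5; evaluating from 0 to pi: ∫_{0}^{pi} (-2*u - 3) sin(5*u) du = (-2*pi/5 - 3/5) - (3/5) = -2*pi/5 - 6/5.
So ∫_{-pi}^{pi} g(u) sin(5*u) du = -12/5.
Hence Im(c_{5}) = (-1/(2*pi))·(-12/5) = 6/(5*pi).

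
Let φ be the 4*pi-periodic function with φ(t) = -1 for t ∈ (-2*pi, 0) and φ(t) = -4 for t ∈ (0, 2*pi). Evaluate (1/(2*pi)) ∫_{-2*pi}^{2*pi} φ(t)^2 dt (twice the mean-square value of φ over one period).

17

(1/(2*pi)) ∫_{-2*pi}^{2*pi} φ(t)^2 dt = (1/(2*pi)) · (34*pi) = 17.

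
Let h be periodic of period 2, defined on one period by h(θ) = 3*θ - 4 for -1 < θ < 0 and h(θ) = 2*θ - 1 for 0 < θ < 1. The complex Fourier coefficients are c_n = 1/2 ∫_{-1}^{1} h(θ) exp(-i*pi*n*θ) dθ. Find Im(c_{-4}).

-5/(8*pi)

Since h is real-valued, Im(c_{-4}) = -1/2 ∫_{-1}^{1} h(θ) sin(-4*pi*θ) dθ = b_{4}/2.
Split the integral at the breakpoints.
Integrating by parts (boundary term plus one more integral), an antiderivative of (3*θ - 4) sin(-4*pi*θ) is 3*θ*cos(4*pi*θ)/(4*pi) - 3*sin(4*pi*θ)/(16*pi**2) - cos(4*pi*θ)/pi; evaluating from -1 to 0: ∫_{-1}^{0} (3*θ - 4) sin(-4*pi*θ) dθ = (-1/pi) - (-7/(4*pi)) = 3/(4*pi).
Integrating by parts (boundary term plus one more integral), an antiderivative of (2*θ - 1) sin(-4*pi*θ) is θ*cos(4*pi*θ)/(2*pi) - sin(4*pi*θ)/(8*pi**2) - cos(4*pi*θ)/(4*pi); evaluating from 0 to 1: ∫_{0}^{1} (2*θ - 1) sin(-4*pi*θ) dθ = (1/(4*pi)) - (-1/(4*pi)) = 1/(2*pi).
So ∫_{-1}^{1} h(θ) sin(-4*pi*θ) dθ = 5/(4*pi).
Hence Im(c_{-4}) = (-1/2)·(5/(4*pi)) = -5/(8*pi).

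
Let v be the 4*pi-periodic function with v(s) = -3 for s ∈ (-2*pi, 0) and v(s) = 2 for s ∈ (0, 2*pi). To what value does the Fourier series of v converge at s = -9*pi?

-3

s = -9*pi differs from s = -pi by -2 full period(s), and the series is 4*pi-periodic.
v is continuous at s = -pi with value -3, so the series converges to -3 there.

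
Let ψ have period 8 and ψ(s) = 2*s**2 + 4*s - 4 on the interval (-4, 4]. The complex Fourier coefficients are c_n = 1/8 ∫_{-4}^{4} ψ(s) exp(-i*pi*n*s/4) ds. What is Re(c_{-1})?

Since ψ is real-valued, Re(c_{-1}) = 1/8 ∫_{-4}^{4} ψ(s) cos(-pi*s/4) ds = a_{1}/2.
Integrating by parts twice (tabular method), an antiderivative of (2*s**2 + 4*s - 4) cos(-pi*s/4) is 8*s**2*sin(pi*s/4)/pi + 16*s*sin(pi*s/4)/pi + 64*s*cos(pi*s/4)/pi**2 - 256*sin(pi*s/4)/pi**3 - 16*sin(pi*s/4)/pi + 64*cos(pi*s/4)/pi**2; evaluating from -4 to 4: ∫_{-4}^{4} (2*s**2 + 4*s - 4) cos(-pi*s/4) ds = (-320/pi**2) - (192/pi**2) = -512/pi**2.
Hence Re(c_{-1}) = (1/8)·(-512/pi**2) = -64/pi**2.

-64/pi**2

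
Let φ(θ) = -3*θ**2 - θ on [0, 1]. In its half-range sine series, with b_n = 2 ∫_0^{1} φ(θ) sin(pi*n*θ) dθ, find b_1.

-8/pi + 24/pi**3

b_1 = 2 ∫_0^{1} (-3*θ**2 - θ) sin(pi*θ) dθ.
Integrating by parts twice (tabular method), an antiderivative of (-3*θ**2 - θ) sin(pi*θ) is 3*θ**2*cos(pi*θ)/pi - 6*θ*sin(pi*θ)/pi**2 + θ*cos(pi*θ)/pi - sin(pi*θ)/pi**2 - 6*cos(pi*θ)/pi**3; evaluating from 0 to 1: ∫_{0}^{1} (-3*θ**2 - θ) sin(pi*θ) dθ = (-4/pi + 6/pi**3) - (-6/pi**3) = -4/pi + 12/pi**3.
Hence b_1 = 2·(-4/pi + 12/pi**3) = -8/pi + 24/pi**3.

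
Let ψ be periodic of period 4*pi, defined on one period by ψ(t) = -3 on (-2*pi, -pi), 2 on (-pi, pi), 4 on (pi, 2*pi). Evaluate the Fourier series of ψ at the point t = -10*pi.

1/2

t = -10*pi differs from t = -2*pi by -2 full period(s), and the series is 4*pi-periodic.
At t = -2*pi the one-sided limits are ψ(-2*pi^-) = 4 and ψ(-2*pi^+) = -3.
By Dirichlet's theorem the series converges to their average, [(4) + (-3)]/2 = 1/2.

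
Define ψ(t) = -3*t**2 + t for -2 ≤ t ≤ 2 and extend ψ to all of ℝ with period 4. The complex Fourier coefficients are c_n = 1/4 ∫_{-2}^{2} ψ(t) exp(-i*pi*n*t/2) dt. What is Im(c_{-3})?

Since ψ is real-valued, Im(c_{-3}) = -1/4 ∫_{-2}^{2} ψ(t) sin(-3*pi*t/2) dt = b_{3}/2.
Integrating by parts twice (tabular method), an antiderivative of (-3*t**2 + t) sin(-3*pi*t/2) is -2*t**2*cos(3*pi*t/2)/pi + 8*t*sin(3*pi*t/2)/(3*pi**2) + 2*t*cos(3*pi*t/2)/(3*pi) - 4*sin(3*pi*t/2)/(9*pi**2) + 16*cos(3*pi*t/2)/(9*pi**3); evaluating from -2 to 2: ∫_{-2}^{2} (-3*t**2 + t) sin(-3*pi*t/2) dt = (4*(-4 + 15*pi**2)/(9*pi**3)) - (4*(-4 + 21*pi**2)/(9*pi**3)) = -8/(3*pi).
Hence Im(c_{-3}) = (-1/4)·(-8/(3*pi)) = 2/(3*pi).

2/(3*pi)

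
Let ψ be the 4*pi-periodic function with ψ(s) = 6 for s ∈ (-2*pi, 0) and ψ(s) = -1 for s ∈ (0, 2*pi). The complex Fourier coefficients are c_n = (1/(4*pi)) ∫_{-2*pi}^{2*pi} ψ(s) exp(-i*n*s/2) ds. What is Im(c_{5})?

7/(5*pi)

Since ψ is real-valued, Im(c_{5}) = -(1/(4*pi)) ∫_{-2*pi}^{2*pi} ψ(s) sin(5*s/2) ds = -b_{5}/2.
Split the integral at the breakpoints.
Directly, an antiderivative of (6) sin(5*s/2) is -12*cos(5*s/2)/5; evaluating from -2*pi to 0: ∫_{-2*pi}^{0} (6) sin(5*s/2) ds = (-12/5) - (12/5) = -24/5.
Directly, an antiderivative of (-1) sin(5*s/2) is 2*cos(5*s/2)/5; evaluating from 0 to 2*pi: ∫_{0}^{2*pi} (-1) sin(5*s/2) ds = (-2/5) - (2/5) = -4/5.
So ∫_{-2*pi}^{2*pi} ψ(s) sin(5*s/2) ds = -28/5.
Hence Im(c_{5}) = (-1/(4*pi))·(-28/5) = 7/(5*pi).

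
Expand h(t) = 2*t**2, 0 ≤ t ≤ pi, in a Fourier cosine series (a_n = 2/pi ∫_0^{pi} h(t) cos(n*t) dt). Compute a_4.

a_4 = 2/pi ∫_0^{pi} (2*t**2) cos(4*t) dt.
Integrating by parts twice (tabular method), an antiderivative of (2*t**2) cos(4*t) is t**2*sin(4*t)/2 + t*cos(4*t)/4 - sin(4*t)/16; evaluating from 0 to pi: ∫_{0}^{pi} (2*t**2) cos(4*t) dt = (pi/4) - (0) = pi/4.
Hence a_4 = (2/pi)·(pi/4) = 1/2.

1/2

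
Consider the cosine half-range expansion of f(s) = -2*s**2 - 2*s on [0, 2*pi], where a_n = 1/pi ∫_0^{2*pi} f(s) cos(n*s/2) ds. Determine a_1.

16/pi + 32

a_1 = 1/pi ∫_0^{2*pi} (-2*s**2 - 2*s) cos(s/2) ds.
Integrating by parts twice (tabular method), an antiderivative of (-2*s**2 - 2*s) cos(s/2) is -4*s**2*sin(s/2) - 4*s*sin(s/2) - 16*s*cos(s/2) + 32*sin(s/2) - 8*cos(s/2); evaluating from 0 to 2*pi: ∫_{0}^{2*pi} (-2*s**2 - 2*s) cos(s/2) ds = (8 + 32*pi) - (-8) = 16 + 32*pi.
Hence a_1 = (1/pi)·(16 + 32*pi) = 16/pi + 32.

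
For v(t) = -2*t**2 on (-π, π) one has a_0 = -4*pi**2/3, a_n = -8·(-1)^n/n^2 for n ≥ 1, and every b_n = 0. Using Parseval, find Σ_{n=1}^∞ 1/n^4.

Parseval: a_0^2/2 + Σ a_n^2 = (1/π) ∫_{-π}^{π} v(t)^2 dt = 8*pi**4/5.
Subtract a_0^2/2 = 8*pi**4/9: Σ a_n^2 = 32*pi**4/45.
Since a_n^2 = 64/n^4, Σ 1/n^4 = pi**4/90.

pi**4/90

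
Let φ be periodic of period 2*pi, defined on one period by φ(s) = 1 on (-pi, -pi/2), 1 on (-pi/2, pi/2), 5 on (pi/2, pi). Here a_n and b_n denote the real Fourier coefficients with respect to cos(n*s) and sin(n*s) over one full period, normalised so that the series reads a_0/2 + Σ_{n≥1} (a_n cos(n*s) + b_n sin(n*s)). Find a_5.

-4/(5*pi)

a_5 = 1/pi ∫_{-pi}^{pi} φ(s) cos(5*s) ds.
Split the integral at the breakpoints.
Directly, an antiderivative of (1) cos(5*s) is sin(5*s)/5; evaluating from -pi to -pi/2: ∫_{-pi}^{-pi/2} (1) cos(5*s) ds = (-1/5) - (0) = -1/5.
Directly, an antiderivative of (1) cos(5*s) is sin(5*s)/5; evaluating from -pi/2 to pi/2: ∫_{-pi/2}^{pi/2} (1) cos(5*s) ds = (1/5) - (-1/5) = 2/5.
Directly, an antiderivative of (5) cos(5*s) is sin(5*s); evaluating from pi/2 to pi: ∫_{pi/2}^{pi} (5) cos(5*s) ds = (0) - (1) = -1.
Summing the pieces and multiplying by (1/pi) gives a_5 = -4/(5*pi).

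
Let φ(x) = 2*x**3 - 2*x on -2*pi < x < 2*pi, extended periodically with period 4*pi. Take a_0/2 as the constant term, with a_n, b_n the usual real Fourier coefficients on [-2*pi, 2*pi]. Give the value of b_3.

-88/9 + 32*pi**2/3

b_3 = (1/(2*pi)) ∫_{-2*pi}^{2*pi} φ(x) sin(3*x/2) dx.
φ is odd and sin(3*x/2) is odd, so the integrand is even and b_3 = 1/pi ∫_0^{2*pi} φ(x) sin(3*x/2) dx.
Integrating by parts three times (tabular method), an antiderivative of (2*x**3 - 2*x) sin(3*x/2) is -4*x**3*cos(3*x/2)/3 + 8*x**2*sin(3*x/2)/3 + 44*x*cos(3*x/2)/9 - 88*sin(3*x/2)/27; evaluating from 0 to 2*pi: ∫_{0}^{2*pi} (2*x**3 - 2*x) sin(3*x/2) dx = (8*pi*(-11 + 12*pi**2)/9) - (0) = 8*pi*(-11 + 12*pi**2)/9.
Hence b_3 = (1/pi)·(8*pi*(-11 + 12*pi**2)/9) = -88/9 + 32*pi**2/3.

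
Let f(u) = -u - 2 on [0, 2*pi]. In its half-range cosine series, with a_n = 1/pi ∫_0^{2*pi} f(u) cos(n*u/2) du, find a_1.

a_1 = 1/pi ∫_0^{2*pi} (-u - 2) cos(u/2) du.
Integrating by parts (boundary term plus one more integral), an antiderivative of (-u - 2) cos(u/2) is -2*u*sin(u/2) - 4*sin(u/2) - 4*cos(u/2); evaluating from 0 to 2*pi: ∫_{0}^{2*pi} (-u - 2) cos(u/2) du = (4) - (-4) = 8.
Hence a_1 = (1/pi)·(8) = 8/pi.

8/pi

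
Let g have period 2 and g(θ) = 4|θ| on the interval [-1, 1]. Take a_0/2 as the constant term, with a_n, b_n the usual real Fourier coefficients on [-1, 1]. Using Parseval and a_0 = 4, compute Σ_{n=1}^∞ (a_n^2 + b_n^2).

Parseval: a_0^2/2 + Σ_{n≥1} (a_n^2+b_n^2) = ∫_{-1}^{1} g(θ)^2 dθ = 32/3.
Subtract a_0^2/2 = 8: Σ (a_n^2+b_n^2) = 8/3.

8/3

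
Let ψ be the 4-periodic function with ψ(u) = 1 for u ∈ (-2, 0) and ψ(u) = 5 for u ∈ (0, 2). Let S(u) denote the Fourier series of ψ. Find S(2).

3

At u = 2 the one-sided limits are ψ(2^-) = 5 and ψ(2^+) = 1.
By Dirichlet's theorem the series converges to their average, [(5) + (1)]/2 = 3.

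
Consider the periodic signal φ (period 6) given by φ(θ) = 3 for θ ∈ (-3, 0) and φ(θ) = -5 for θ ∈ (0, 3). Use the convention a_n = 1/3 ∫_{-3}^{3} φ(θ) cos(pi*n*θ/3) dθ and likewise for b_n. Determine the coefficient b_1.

b_1 = 1/3 ∫_{-3}^{3} φ(θ) sin(pi*θ/3) dθ.
Split the integral at the breakpoints.
Directly, an antiderivative of (3) sin(pi*θ/3) is -9*cos(pi*θ/3)/pi; evaluating from -3 to 0: ∫_{-3}^{0} (3) sin(pi*θ/3) dθ = (-9/pi) - (9/pi) = -18/pi.
Directly, an antiderivative of (-5) sin(pi*θ/3) is 15*cos(pi*θ/3)/pi; evaluating from 0 to 3: ∫_{0}^{3} (-5) sin(pi*θ/3) dθ = (-15/pi) - (15/pi) = -30/pi.
Summing the pieces and multiplying by (1/3) gives b_1 = -16/pi.

-16/pi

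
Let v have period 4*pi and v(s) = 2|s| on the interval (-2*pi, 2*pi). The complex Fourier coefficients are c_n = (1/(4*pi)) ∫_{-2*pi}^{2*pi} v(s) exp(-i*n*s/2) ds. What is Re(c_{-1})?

Since v is real-valued, Re(c_{-1}) = (1/(4*pi)) ∫_{-2*pi}^{2*pi} v(s) cos(-s/2) ds = a_{1}/2.
v is even and cos(-s/2) is even, so the integrand is even: ∫_{-2*pi}^{2*pi} v(s) cos(-s/2) ds = 2∫_0^{2*pi} v(s) cos(-s/2) ds.
Integrating by parts (boundary term plus one more integral), an antiderivative of (2*s) cos(-s/2) is 4*s*sin(s/2) + 8*cos(s/2); evaluating from 0 to 2*pi: ∫_{0}^{2*pi} (2*s) cos(-s/2) ds = (-8) - (8) = -16.
So ∫_{-2*pi}^{2*pi} v(s) cos(-s/2) ds = -32.
Hence Re(c_{-1}) = (1/(4*pi))·(-32) = -8/pi.

-8/pi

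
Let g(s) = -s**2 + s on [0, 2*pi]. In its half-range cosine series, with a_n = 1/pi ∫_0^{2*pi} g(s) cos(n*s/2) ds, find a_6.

a_6 = 1/pi ∫_0^{2*pi} (-s**2 + s) cos(3*s) ds.
Integrating by parts twice (tabular method), an antiderivative of (-s**2 + s) cos(3*s) is -s**2*sin(3*s)/3 + s*sin(3*s)/3 - 2*s*cos(3*s)/9 + 2*sin(3*s)/27 + cos(3*s)/9; evaluating from 0 to 2*pi: ∫_{0}^{2*pi} (-s**2 + s) cos(3*s) ds = (1/9 - 4*pi/9) - (1/9) = -4*pi/9.
Hence a_6 = (1/pi)·(-4*pi/9) = -4/9.

-4/9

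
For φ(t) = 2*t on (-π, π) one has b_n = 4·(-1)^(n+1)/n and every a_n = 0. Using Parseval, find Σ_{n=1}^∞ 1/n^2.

pi**2/6

Parseval: Σ b_n^2 = (1/π) ∫_{-π}^{π} φ(t)^2 dt = 8*pi**2/3.
Σ b_n^2 = Σ 16/n^2, so Σ 1/n^2 = (8*pi**2/3)/16 = pi**2/6.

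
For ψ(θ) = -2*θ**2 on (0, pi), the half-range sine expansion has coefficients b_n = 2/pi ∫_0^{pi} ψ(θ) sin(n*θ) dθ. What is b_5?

4*(4 - 25*pi**2)/(125*pi)

b_5 = 2/pi ∫_0^{pi} (-2*θ**2) sin(5*θ) dθ.
Integrating by parts twice (tabular method), an antiderivative of (-2*θ**2) sin(5*θ) is 2*θ**2*cos(5*θ)/5 - 4*θ*sin(5*θ)/25 - 4*cos(5*θ)/125; evaluating from 0 to pi: ∫_{0}^{pi} (-2*θ**2) sin(5*θ) dθ = (4/125 - 2*pi**2/5) - (-4/125) = 8/125 - 2*pi**2/5.
Hence b_5 = (2/pi)·(8/125 - 2*pi**2/5) = 4*(4 - 25*pi**2)/(125*pi).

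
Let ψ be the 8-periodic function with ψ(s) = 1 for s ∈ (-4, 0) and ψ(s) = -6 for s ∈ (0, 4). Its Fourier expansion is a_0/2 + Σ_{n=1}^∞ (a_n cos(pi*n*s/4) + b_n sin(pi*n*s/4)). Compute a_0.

a_0 = 1/4 ∫_{-4}^{4} ψ(s) ds = 1/4 · (-20) = -5.

-5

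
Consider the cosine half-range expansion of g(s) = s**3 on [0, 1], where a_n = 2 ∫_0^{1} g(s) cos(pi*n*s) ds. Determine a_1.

a_1 = 2 ∫_0^{1} (s**3) cos(pi*s) ds.
Integrating by parts three times (tabular method), an antiderivative of (s**3) cos(pi*s) is s**3*sin(pi*s)/pi + 3*s**2*cos(pi*s)/pi**2 - 6*s*sin(pi*s)/pi**3 - 6*cos(pi*s)/pi**4; evaluating from 0 to 1: ∫_{0}^{1} (s**3) cos(pi*s) ds = (3*(2 - pi**2)/pi**4) - (-6/pi**4) = 3*(4 - pi**2)/pi**4.
Hence a_1 = 2·(3*(4 - pi**2)/pi**4) = 6*(4 - pi**2)/pi**4.

6*(4 - pi**2)/pi**4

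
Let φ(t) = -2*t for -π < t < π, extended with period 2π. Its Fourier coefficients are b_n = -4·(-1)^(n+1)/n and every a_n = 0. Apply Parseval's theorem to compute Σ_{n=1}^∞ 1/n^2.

pi**2/6

Parseval: Σ b_n^2 = (1/π) ∫_{-π}^{π} φ(t)^2 dt = 8*pi**2/3.
Σ b_n^2 = Σ 16/n^2, so Σ 1/n^2 = (8*pi**2/3)/16 = pi**2/6.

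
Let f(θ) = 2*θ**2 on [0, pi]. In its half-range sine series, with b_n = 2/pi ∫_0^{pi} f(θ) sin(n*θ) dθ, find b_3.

4*(-4 + 9*pi**2)/(27*pi)

b_3 = 2/pi ∫_0^{pi} (2*θ**2) sin(3*θ) dθ.
Integrating by parts twice (tabular method), an antiderivative of (2*θ**2) sin(3*θ) is -2*θ**2*cos(3*θ)/3 + 4*θ*sin(3*θ)/9 + 4*cos(3*θ)/27; evaluating from 0 to pi: ∫_{0}^{pi} (2*θ**2) sin(3*θ) dθ = (-4/27 + 2*pi**2/3) - (4/27) = -8/27 + 2*pi**2/3.
Hence b_3 = (2/pi)·(-8/27 + 2*pi**2/3) = 4*(-4 + 9*pi**2)/(27*pi).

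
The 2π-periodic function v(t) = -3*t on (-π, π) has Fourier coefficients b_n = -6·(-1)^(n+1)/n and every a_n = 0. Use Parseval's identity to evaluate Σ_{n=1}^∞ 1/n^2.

pi**2/6

Parseval: Σ b_n^2 = (1/π) ∫_{-π}^{π} v(t)^2 dt = 6*pi**2.
Σ b_n^2 = Σ 36/n^2, so Σ 1/n^2 = (6*pi**2)/36 = pi**2/6.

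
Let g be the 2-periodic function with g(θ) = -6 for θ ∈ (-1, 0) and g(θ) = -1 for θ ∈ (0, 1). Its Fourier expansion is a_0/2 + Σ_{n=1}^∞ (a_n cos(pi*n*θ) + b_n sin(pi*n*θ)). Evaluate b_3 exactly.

10/(3*pi)

b_3 = ∫_{-1}^{1} g(θ) sin(3*pi*θ) dθ.
Split the integral at the breakpoints.
Directly, an antiderivative of (-6) sin(3*pi*θ) is 2*cos(3*pi*θ)/pi; evaluating from -1 to 0: ∫_{-1}^{0} (-6) sin(3*pi*θ) dθ = (2/pi) - (-2/pi) = 4/pi.
Directly, an antiderivative of (-1) sin(3*pi*θ) is cos(3*pi*θ)/(3*pi); evaluating from 0 to 1: ∫_{0}^{1} (-1) sin(3*pi*θ) dθ = (-1/(3*pi)) - (1/(3*pi)) = -2/(3*pi).
Summing the pieces gives b_3 = 10/(3*pi).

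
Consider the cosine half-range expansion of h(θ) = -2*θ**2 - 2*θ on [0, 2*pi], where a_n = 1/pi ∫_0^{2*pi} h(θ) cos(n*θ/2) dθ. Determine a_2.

a_2 = 1/pi ∫_0^{2*pi} (-2*θ**2 - 2*θ) cos(θ) dθ.
Integrating by parts twice (tabular method), an antiderivative of (-2*θ**2 - 2*θ) cos(θ) is -2*θ**2*sin(θ) - 2*θ*sin(θ) - 4*θ*cos(θ) + 4*sin(θ) - 2*cos(θ); evaluating from 0 to 2*pi: ∫_{0}^{2*pi} (-2*θ**2 - 2*θ) cos(θ) dθ = (-8*pi - 2) - (-2) = -8*pi.
Hence a_2 = (1/pi)·(-8*pi) = -8.

-8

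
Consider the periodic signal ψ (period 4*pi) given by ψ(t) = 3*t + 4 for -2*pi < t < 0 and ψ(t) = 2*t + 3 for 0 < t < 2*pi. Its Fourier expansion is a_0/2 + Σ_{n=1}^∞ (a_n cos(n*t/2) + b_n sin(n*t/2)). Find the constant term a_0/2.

a_0 = (1/(2*pi)) ∫_{-2*pi}^{2*pi} ψ(t) dt = (1/(2*pi)) · (2*pi*(7 - pi)) = 7 - pi.
So the constant term a_0/2 = 7/2 - pi/2.

7/2 - pi/2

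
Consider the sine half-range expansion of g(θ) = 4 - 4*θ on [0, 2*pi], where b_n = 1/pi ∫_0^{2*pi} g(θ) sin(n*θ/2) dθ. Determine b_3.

16*(1 - pi)/(3*pi)

b_3 = 1/pi ∫_0^{2*pi} (4 - 4*θ) sin(3*θ/2) dθ.
Integrating by parts (boundary term plus one more integral), an antiderivative of (4 - 4*θ) sin(3*θ/2) is 8*θ*cos(3*θ/2)/3 - 16*sin(3*θ/2)/9 - 8*cos(3*θ/2)/3; evaluating from 0 to 2*pi: ∫_{0}^{2*pi} (4 - 4*θ) sin(3*θ/2) dθ = (8/3 - 16*pi/3) - (-8/3) = 16/3 - 16*pi/3.
Hence b_3 = (1/pi)·(16/3 - 16*pi/3) = 16*(1 - pi)/(3*pi).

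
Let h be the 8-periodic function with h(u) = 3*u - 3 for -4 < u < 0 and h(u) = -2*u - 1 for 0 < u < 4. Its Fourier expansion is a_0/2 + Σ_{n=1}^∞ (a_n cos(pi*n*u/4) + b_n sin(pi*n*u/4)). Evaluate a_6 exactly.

0

a_6 = 1/4 ∫_{-4}^{4} h(u) cos(3*pi*u/2) du.
Split the integral at the breakpoints.
Integrating by parts (boundary term plus one more integral), an antiderivative of (3*u - 3) cos(3*pi*u/2) is 2*u*sin(3*pi*u/2)/pi - 2*sin(3*pi*u/2)/pi + 4*cos(3*pi*u/2)/(3*pi**2); evaluating from -4 to 0: ∫_{-4}^{0} (3*u - 3) cos(3*pi*u/2) du = (4/(3*pi**2)) - (4/(3*pi**2)) = 0.
Integrating by parts (boundary term plus one more integral), an antiderivative of (-2*u - 1) cos(3*pi*u/2) is -4*u*sin(3*pi*u/2)/(3*pi) - 2*sin(3*pi*u/2)/(3*pi) - 8*cos(3*pi*u/2)/(9*pi**2); evaluating from 0 to 4: ∫_{0}^{4} (-2*u - 1) cos(3*pi*u/2) du = (-8/(9*pi**2)) - (-8/(9*pi**2)) = 0.
Summing the pieces and multiplying by (1/4) gives a_6 = 0.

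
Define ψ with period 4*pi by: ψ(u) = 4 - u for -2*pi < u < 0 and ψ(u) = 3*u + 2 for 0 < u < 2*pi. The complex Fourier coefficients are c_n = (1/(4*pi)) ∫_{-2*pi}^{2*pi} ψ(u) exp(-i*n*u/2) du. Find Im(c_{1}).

Since ψ is real-valued, Im(c_{1}) = -(1/(4*pi)) ∫_{-2*pi}^{2*pi} ψ(u) sin(u/2) du = -b_{1}/2.
Split the integral at the breakpoints.
Integrating by parts (boundary term plus one more integral), an antiderivative of (4 - u) sin(u/2) is 2*u*cos(u/2) - 4*sin(u/2) - 8*cos(u/2); evaluating from -2*pi to 0: ∫_{-2*pi}^{0} (4 - u) sin(u/2) du = (-8) - (8 + 4*pi) = -16 - 4*pi.
Integrating by parts (boundary term plus one more integral), an antiderivative of (3*u + 2) sin(u/2) is -6*u*cos(u/2) + 12*sin(u/2) - 4*cos(u/2); evaluating from 0 to 2*pi: ∫_{0}^{2*pi} (3*u + 2) sin(u/2) du = (4 + 12*pi) - (-4) = 8 + 12*pi.
So ∫_{-2*pi}^{2*pi} ψ(u) sin(u/2) du = -8 + 8*pi.
Hence Im(c_{1}) = (-1/(4*pi))·(-8 + 8*pi) = -2 + 2/pi.

-2 + 2/pi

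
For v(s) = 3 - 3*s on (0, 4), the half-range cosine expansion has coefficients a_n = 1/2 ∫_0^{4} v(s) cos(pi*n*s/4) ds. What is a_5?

48/(25*pi**2)

a_5 = 1/2 ∫_0^{4} (3 - 3*s) cos(5*pi*s/4) ds.
Integrating by parts (boundary term plus one more integral), an antiderivative of (3 - 3*s) cos(5*pi*s/4) is -12*s*sin(5*pi*s/4)/(5*pi) + 12*sin(5*pi*s/4)/(5*pi) - 48*cos(5*pi*s/4)/(25*pi**2); evaluating from 0 to 4: ∫_{0}^{4} (3 - 3*s) cos(5*pi*s/4) ds = (48/(25*pi**2)) - (-48/(25*pi**2)) = 96/(25*pi**2).
Hence a_5 = (1/2)·(96/(25*pi**2)) = 48/(25*pi**2).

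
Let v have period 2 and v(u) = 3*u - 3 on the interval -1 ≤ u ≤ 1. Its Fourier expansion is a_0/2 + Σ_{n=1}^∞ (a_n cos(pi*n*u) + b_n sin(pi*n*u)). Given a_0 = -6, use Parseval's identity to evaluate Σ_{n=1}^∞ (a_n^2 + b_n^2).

Parseval: a_0^2/2 + Σ_{n≥1} (a_n^2+b_n^2) = ∫_{-1}^{1} v(u)^2 du = 24.
Subtract a_0^2/2 = 18: Σ (a_n^2+b_n^2) = 6.

6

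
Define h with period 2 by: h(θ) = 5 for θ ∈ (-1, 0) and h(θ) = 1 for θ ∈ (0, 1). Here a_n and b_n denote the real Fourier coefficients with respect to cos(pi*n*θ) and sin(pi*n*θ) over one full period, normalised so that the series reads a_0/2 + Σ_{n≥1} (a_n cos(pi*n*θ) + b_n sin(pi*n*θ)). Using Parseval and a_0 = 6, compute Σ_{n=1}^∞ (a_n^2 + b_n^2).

Parseval: a_0^2/2 + Σ_{n≥1} (a_n^2+b_n^2) = ∫_{-1}^{1} h(θ)^2 dθ = 26.
Subtract a_0^2/2 = 18: Σ (a_n^2+b_n^2) = 8.

8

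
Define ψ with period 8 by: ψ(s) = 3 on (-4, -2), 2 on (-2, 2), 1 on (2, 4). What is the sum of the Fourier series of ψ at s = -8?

s = -8 differs from s = 0 by -1 full period(s), and the series is 8-periodic.
ψ is continuous at s = 0 with value 2, so the series converges to 2 there.

2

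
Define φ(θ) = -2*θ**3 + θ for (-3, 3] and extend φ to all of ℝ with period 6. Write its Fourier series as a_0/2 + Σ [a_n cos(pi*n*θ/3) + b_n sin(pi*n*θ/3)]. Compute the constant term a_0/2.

0

a_0 = 1/3 ∫_{-3}^{3} φ(θ) dθ = 1/3 · (0) = 0.
So the constant term a_0/2 = 0.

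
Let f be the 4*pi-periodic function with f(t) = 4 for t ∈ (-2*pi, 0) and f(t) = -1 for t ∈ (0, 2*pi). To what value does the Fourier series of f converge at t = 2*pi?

3/2

At t = 2*pi the one-sided limits are f(2*pi^-) = -1 and f(2*pi^+) = 4.
By Dirichlet's theorem the series converges to their average, [(-1) + (4)]/2 = 3/2.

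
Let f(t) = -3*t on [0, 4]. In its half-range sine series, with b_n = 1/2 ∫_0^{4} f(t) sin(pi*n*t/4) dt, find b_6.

b_6 = 1/2 ∫_0^{4} (-3*t) sin(3*pi*t/2) dt.
Integrating by parts (boundary term plus one more integral), an antiderivative of (-3*t) sin(3*pi*t/2) is 2*t*cos(3*pi*t/2)/pi - 4*sin(3*pi*t/2)/(3*pi**2); evaluating from 0 to 4: ∫_{0}^{4} (-3*t) sin(3*pi*t/2) dt = (8/pi) - (0) = 8/pi.
Hence b_6 = (1/2)·(8/pi) = 4/pi.

4/pi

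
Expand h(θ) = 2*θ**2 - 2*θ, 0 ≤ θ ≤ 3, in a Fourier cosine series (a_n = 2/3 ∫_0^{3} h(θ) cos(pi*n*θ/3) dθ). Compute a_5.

a_5 = 2/3 ∫_0^{3} (2*θ**2 - 2*θ) cos(5*pi*θ/3) dθ.
Integrating by parts twice (tabular method), an antiderivative of (2*θ**2 - 2*θ) cos(5*pi*θ/3) is 6*θ**2*sin(5*pi*θ/3)/(5*pi) - 6*θ*sin(5*pi*θ/3)/(5*pi) + 36*θ*cos(5*pi*θ/3)/(25*pi**2) - 108*sin(5*pi*θ/3)/(125*pi**3) - 18*cos(5*pi*θ/3)/(25*pi**2); evaluating from 0 to 3: ∫_{0}^{3} (2*θ**2 - 2*θ) cos(5*pi*θ/3) dθ = (-18/(5*pi**2)) - (-18/(25*pi**2)) = -72/(25*pi**2).
Hence a_5 = (2/3)·(-72/(25*pi**2)) = -48/(25*pi**2).

-48/(25*pi**2)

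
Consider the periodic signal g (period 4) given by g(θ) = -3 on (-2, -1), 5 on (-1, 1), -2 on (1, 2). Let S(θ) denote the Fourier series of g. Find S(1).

3/2

At θ = 1 the one-sided limits are g(1^-) = 5 and g(1^+) = -2.
By Dirichlet's theorem the series converges to their average, [(5) + (-2)]/2 = 3/2.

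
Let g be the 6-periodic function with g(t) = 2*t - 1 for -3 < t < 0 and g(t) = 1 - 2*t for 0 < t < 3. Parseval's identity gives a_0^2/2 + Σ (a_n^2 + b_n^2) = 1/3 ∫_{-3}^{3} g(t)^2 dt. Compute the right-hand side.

26

1/3 ∫_{-3}^{3} g(t)^2 dt = 1/3 · (78) = 26.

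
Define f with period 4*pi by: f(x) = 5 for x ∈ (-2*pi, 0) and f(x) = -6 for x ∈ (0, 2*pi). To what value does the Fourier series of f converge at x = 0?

At x = 0 the one-sided limits are f(0^-) = 5 and f(0^+) = -6.
By Dirichlet's theorem the series converges to their average, [(5) + (-6)]/2 = -1/2.

-1/2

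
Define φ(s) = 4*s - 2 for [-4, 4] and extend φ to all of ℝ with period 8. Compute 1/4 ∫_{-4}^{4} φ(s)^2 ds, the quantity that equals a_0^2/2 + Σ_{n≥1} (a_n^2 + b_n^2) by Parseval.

1/4 ∫_{-4}^{4} φ(s)^2 ds = 1/4 · (2144/3) = 536/3.

536/3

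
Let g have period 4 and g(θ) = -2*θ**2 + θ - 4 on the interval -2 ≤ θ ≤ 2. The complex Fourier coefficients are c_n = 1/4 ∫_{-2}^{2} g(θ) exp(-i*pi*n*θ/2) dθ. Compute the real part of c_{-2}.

Since g is real-valued, Re(c_{-2}) = 1/4 ∫_{-2}^{2} g(θ) cos(-pi*θ) dθ = a_{2}/2.
Integrating by parts twice (tabular method), an antiderivative of (-2*θ**2 + θ - 4) cos(-pi*θ) is -2*θ**2*sin(pi*θ)/pi + θ*sin(pi*θ)/pi - 4*θ*cos(pi*θ)/pi**2 - 4*sin(pi*θ)/pi + 4*sin(pi*θ)/pi**3 + cos(pi*θ)/pi**2; evaluating from -2 to 2: ∫_{-2}^{2} (-2*θ**2 + θ - 4) cos(-pi*θ) dθ = (-7/pi**2) - (9/pi**2) = -16/pi**2.
Hence Re(c_{-2}) = (1/4)·(-16/pi**2) = -4/pi**2.

-4/pi**2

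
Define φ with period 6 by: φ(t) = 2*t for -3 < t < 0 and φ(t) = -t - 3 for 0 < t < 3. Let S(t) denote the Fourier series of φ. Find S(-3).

φ is continuous at t = -3 with value -6, so the series converges to -6 there.

-6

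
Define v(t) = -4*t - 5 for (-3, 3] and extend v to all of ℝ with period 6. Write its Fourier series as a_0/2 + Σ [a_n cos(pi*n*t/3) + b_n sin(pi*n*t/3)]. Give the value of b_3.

b_3 = 1/3 ∫_{-3}^{3} v(t) sin(pi*t) dt.
Integrating by parts (boundary term plus one more integral), an antiderivative of (-4*t - 5) sin(pi*t) is 4*t*cos(pi*t)/pi - 4*sin(pi*t)/pi**2 + 5*cos(pi*t)/pi; evaluating from -3 to 3: ∫_{-3}^{3} (-4*t - 5) sin(pi*t) dt = (-17/pi) - (7/pi) = -24/pi.
Hence b_3 = (1/3)·(-24/pi) = -8/pi.

-8/pi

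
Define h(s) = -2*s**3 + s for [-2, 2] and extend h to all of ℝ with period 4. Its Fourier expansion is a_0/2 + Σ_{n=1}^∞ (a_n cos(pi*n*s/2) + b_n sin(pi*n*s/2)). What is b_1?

-28/pi + 192/pi**3

b_1 = 1/2 ∫_{-2}^{2} h(s) sin(pi*s/2) ds.
h is odd and sin(pi*s/2) is odd, so the integrand is even and b_1 = ∫_0^{2} h(s) sin(pi*s/2) ds.
Integrating by parts three times (tabular method), an antiderivative of (-2*s**3 + s) sin(pi*s/2) is 4*s**3*cos(pi*s/2)/pi - 24*s**2*sin(pi*s/2)/pi**2 - 96*s*cos(pi*s/2)/pi**3 - 2*s*cos(pi*s/2)/pi + 4*sin(pi*s/2)/pi**2 + 192*sin(pi*s/2)/pi**4; evaluating from 0 to 2: ∫_{0}^{2} (-2*s**3 + s) sin(pi*s/2) ds = (-28/pi + 192/pi**3) - (0) = -28/pi + 192/pi**3.
Hence b_1 = -28/pi + 192/pi**3.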